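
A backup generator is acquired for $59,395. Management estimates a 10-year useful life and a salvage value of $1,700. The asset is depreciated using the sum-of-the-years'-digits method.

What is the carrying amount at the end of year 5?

$17,435

Depreciable base = $59,395 − $1,700 = $57,695.
Sum of the years' digits = 10+9+8+7+6+5+4+3+2+1 = 55.
Year 1: $57,695 × 10/55 = $10,490. Book value $48,905.
Year 2: $57,695 × 9/55 = $9,441. Book value $39,464.
Year 3: $57,695 × 8/55 = $8,392. Book value $31,072.
Year 4: $57,695 × 7/55 = $7,343. Book value $23,729.
Year 5: $57,695 × 6/55 = $6,294. Book value $17,435.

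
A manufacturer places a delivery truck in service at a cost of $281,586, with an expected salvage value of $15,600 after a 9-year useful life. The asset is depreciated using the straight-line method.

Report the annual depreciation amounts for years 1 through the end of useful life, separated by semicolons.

Depreciable base = $281,586 − $15,600 = $265,986.
Annual expense = $265,986 / 9 = $29,554.
End of year 1: book value $252,032.
End of year 2: book value $222,478.
End of year 3: book value $192,924.
End of year 4: book value $163,370.
End of year 5: book value $133,816.
End of year 6: book value $104,262.
End of year 7: book value $74,708.
End of year 8: book value $45,154.
End of year 9: book value $15,600.

$29,554; $29,554; $29,554; $29,554; $29,554; $29,554; $29,554; $29,554; $29,554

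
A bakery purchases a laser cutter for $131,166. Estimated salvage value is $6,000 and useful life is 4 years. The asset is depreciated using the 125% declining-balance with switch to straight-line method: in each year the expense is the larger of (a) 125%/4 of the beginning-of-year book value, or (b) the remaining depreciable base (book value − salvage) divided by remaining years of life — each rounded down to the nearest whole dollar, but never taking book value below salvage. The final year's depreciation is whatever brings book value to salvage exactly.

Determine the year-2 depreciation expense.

$28,180

Depreciable base = $131,166 − $6,000 = $125,166.
Year 1: DB = ⌊$131,166 × 125%/4⌋ = $40,989; SL = ⌊$125,166/4⌋ = $31,291 → take DB $40,989. Book value $90,177.
Year 2: DB = ⌊$90,177 × 125%/4⌋ = $28,180; SL = ⌊$84,177/3⌋ = $28,059 → take DB $28,180. Book value $61,997.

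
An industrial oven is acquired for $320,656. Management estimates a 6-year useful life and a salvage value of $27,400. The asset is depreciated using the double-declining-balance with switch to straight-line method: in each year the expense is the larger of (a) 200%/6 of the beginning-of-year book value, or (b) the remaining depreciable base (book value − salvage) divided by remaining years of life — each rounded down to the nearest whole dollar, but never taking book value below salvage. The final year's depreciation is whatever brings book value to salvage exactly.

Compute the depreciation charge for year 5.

$21,113

Depreciable base = $320,656 − $27,400 = $293,256.
Year 1: DB = ⌊$320,656 × 200%/6⌋ = $106,885; SL = ⌊$293,256/6⌋ = $48,876 → take DB $106,885. Book value $213,771.
Year 2: DB = ⌊$213,771 × 200%/6⌋ = $71,257; SL = ⌊$186,371/5⌋ = $37,274 → take DB $71,257. Book value $142,514.
Year 3: DB = ⌊$142,514 × 200%/6⌋ = $47,504; SL = ⌊$115,114/4⌋ = $28,778 → take DB $47,504. Book value $95,010.
Year 4: DB = ⌊$95,010 × 200%/6⌋ = $31,670; SL = ⌊$67,610/3⌋ = $22,536 → take DB $31,670. Book value $63,340.
Year 5: DB = ⌊$63,340 × 200%/6⌋ = $21,113; SL = ⌊$35,940/2⌋ = $17,970 → take DB $21,113. Book value $42,227.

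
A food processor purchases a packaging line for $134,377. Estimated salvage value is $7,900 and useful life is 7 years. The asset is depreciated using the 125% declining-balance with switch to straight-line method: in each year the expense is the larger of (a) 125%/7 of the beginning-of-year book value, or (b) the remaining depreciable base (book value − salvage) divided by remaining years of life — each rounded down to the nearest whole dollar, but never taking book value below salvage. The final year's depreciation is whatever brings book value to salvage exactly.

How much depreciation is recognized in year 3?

Depreciable base = $134,377 − $7,900 = $126,477.
Year 1: DB = ⌊$134,377 × 125%/7⌋ = $23,995; SL = ⌊$126,477/7⌋ = $18,068 → take DB $23,995. Book value $110,382.
Year 2: DB = ⌊$110,382 × 125%/7⌋ = $19,711; SL = ⌊$102,482/6⌋ = $17,080 → take DB $19,711. Book value $90,671.
Year 3: DB = ⌊$90,671 × 125%/7⌋ = $16,191; SL = ⌊$82,771/5⌋ = $16,554 → take SL $16,554. Book value $74,117.

$16,554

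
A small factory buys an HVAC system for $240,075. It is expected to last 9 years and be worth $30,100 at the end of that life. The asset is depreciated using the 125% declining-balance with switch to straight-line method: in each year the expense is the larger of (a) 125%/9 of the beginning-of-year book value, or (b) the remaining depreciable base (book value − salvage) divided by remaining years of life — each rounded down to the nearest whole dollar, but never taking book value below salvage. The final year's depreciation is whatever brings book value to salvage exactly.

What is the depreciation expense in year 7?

$20,381

Depreciable base = $240,075 − $30,100 = $209,975.
Year 1: DB = ⌊$240,075 × 125%/9⌋ = $33,343; SL = ⌊$209,975/9⌋ = $23,330 → take DB $33,343. Book value $206,732.
Year 2: DB = ⌊$206,732 × 125%/9⌋ = $28,712; SL = ⌊$176,632/8⌋ = $22,079 → take DB $28,712. Book value $178,020.
Year 3: DB = ⌊$178,020 × 125%/9⌋ = $24,725; SL = ⌊$147,920/7⌋ = $21,131 → take DB $24,725. Book value $153,295.
Year 4: DB = ⌊$153,295 × 125%/9⌋ = $21,290; SL = ⌊$123,195/6⌋ = $20,532 → take DB $21,290. Book value $132,005.
Year 5: DB = ⌊$132,005 × 125%/9⌋ = $18,334; SL = ⌊$101,905/5⌋ = $20,381 → take SL $20,381. Book value $111,624.
Year 6: DB = ⌊$111,624 × 125%/9⌋ = $15,503; SL = ⌊$81,524/4⌋ = $20,381 → take SL $20,381. Book value $91,243.
Year 7: DB = ⌊$91,243 × 125%/9⌋ = $12,672; SL = ⌊$61,143/3⌋ = $20,381 → take SL $20,381. Book value $70,862.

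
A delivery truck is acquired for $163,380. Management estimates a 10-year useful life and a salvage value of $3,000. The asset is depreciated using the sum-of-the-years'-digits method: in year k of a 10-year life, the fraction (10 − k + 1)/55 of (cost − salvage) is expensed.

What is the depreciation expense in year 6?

Depreciable base = $163,380 − $3,000 = $160,380.
Sum of the years' digits = 10+9+8+7+6+5+4+3+2+1 = 55.
Year 1: $160,380 × 10/55 = $29,160. Book value $134,220.
Year 2: $160,380 × 9/55 = $26,244. Book value $107,976.
Year 3: $160,380 × 8/55 = $23,328. Book value $84,648.
Year 4: $160,380 × 7/55 = $20,412. Book value $64,236.
Year 5: $160,380 × 6/55 = $17,496. Book value $46,740.
Year 6: $160,380 × 5/55 = $14,580. Book value $32,160.

$14,580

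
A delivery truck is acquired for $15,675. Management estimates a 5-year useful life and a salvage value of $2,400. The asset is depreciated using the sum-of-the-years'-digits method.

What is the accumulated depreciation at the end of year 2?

Depreciable base = $15,675 − $2,400 = $13,275.
Sum of the years' digits = 5+4+3+2+1 = 15.
Year 1: $13,275 × 5/15 = $4,425. Book value $11,250.
Year 2: $13,275 × 4/15 = $3,540. Book value $7,710.
Accumulated through year 2 = $15,675 − $7,710 = $7,965.

$7,965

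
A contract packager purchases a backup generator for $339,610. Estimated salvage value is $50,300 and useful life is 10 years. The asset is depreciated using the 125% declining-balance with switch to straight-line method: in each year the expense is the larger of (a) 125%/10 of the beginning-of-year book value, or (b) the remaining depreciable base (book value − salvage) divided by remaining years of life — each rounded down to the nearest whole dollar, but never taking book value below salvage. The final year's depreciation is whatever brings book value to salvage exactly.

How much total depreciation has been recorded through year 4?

$140,535

Depreciable base = $339,610 − $50,300 = $289,310.
Year 1: DB = ⌊$339,610 × 125%/10⌋ = $42,451; SL = ⌊$289,310/10⌋ = $28,931 → take DB $42,451. Book value $297,159.
Year 2: DB = ⌊$297,159 × 125%/10⌋ = $37,144; SL = ⌊$246,859/9⌋ = $27,428 → take DB $37,144. Book value $260,015.
Year 3: DB = ⌊$260,015 × 125%/10⌋ = $32,501; SL = ⌊$209,715/8⌋ = $26,214 → take DB $32,501. Book value $227,514.
Year 4: DB = ⌊$227,514 × 125%/10⌋ = $28,439; SL = ⌊$177,214/7⌋ = $25,316 → take DB $28,439. Book value $199,075.
Accumulated through year 4 = $339,610 − $199,075 = $140,535.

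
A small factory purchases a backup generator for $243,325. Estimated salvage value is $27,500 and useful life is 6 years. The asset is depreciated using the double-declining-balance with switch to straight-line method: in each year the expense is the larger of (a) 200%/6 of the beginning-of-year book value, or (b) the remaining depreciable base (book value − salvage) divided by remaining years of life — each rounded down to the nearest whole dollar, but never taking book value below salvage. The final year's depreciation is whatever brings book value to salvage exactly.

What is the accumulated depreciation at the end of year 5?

$211,281

Depreciable base = $243,325 − $27,500 = $215,825.
Year 1: DB = ⌊$243,325 × 200%/6⌋ = $81,108; SL = ⌊$215,825/6⌋ = $35,970 → take DB $81,108. Book value $162,217.
Year 2: DB = ⌊$162,217 × 200%/6⌋ = $54,072; SL = ⌊$134,717/5⌋ = $26,943 → take DB $54,072. Book value $108,145.
Year 3: DB = ⌊$108,145 × 200%/6⌋ = $36,048; SL = ⌊$80,645/4⌋ = $20,161 → take DB $36,048. Book value $72,097.
Year 4: DB = ⌊$72,097 × 200%/6⌋ = $24,032; SL = ⌊$44,597/3⌋ = $14,865 → take DB $24,032. Book value $48,065.
Year 5: DB = ⌊$48,065 × 200%/6⌋ = $16,021; SL = ⌊$20,565/2⌋ = $10,282 → take DB $16,021. Book value $32,044.
Accumulated through year 5 = $243,325 − $32,044 = $211,281.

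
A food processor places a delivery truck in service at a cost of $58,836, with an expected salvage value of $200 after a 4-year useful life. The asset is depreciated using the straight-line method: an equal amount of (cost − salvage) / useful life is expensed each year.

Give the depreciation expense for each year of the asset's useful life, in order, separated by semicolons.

$14,659; $14,659; $14,659; $14,659

Depreciable base = $58,836 − $200 = $58,636.
Annual expense = $58,636 / 4 = $14,659.
End of year 1: book value $44,177.
End of year 2: book value $29,518.
End of year 3: book value $14,859.
End of year 4: book value $200.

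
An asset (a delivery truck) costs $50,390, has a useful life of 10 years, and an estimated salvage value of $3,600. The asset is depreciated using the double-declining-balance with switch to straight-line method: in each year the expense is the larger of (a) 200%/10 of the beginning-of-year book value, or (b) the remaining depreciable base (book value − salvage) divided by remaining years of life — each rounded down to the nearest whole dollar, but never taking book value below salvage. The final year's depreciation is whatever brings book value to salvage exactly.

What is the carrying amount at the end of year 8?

Depreciable base = $50,390 − $3,600 = $46,790.
Year 1: DB = ⌊$50,390 × 200%/10⌋ = $10,078; SL = ⌊$46,790/10⌋ = $4,679 → take DB $10,078. Book value $40,312.
Year 2: DB = ⌊$40,312 × 200%/10⌋ = $8,062; SL = ⌊$36,712/9⌋ = $4,079 → take DB $8,062. Book value $32,250.
Year 3: DB = ⌊$32,250 × 200%/10⌋ = $6,450; SL = ⌊$28,650/8⌋ = $3,581 → take DB $6,450. Book value $25,800.
Year 4: DB = ⌊$25,800 × 200%/10⌋ = $5,160; SL = ⌊$22,200/7⌋ = $3,171 → take DB $5,160. Book value $20,640.
Year 5: DB = ⌊$20,640 × 200%/10⌋ = $4,128; SL = ⌊$17,040/6⌋ = $2,840 → take DB $4,128. Book value $16,512.
Year 6: DB = ⌊$16,512 × 200%/10⌋ = $3,302; SL = ⌊$12,912/5⌋ = $2,582 → take DB $3,302. Book value $13,210.
Year 7: DB = ⌊$13,210 × 200%/10⌋ = $2,642; SL = ⌊$9,610/4⌋ = $2,402 → take DB $2,642. Book value $10,568.
Year 8: DB = ⌊$10,568 × 200%/10⌋ = $2,113; SL = ⌊$6,968/3⌋ = $2,322 → take SL $2,322. Book value $8,246.

$8,246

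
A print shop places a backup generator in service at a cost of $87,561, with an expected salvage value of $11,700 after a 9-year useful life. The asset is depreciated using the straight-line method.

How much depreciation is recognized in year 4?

Depreciable base = $87,561 − $11,700 = $75,861.
Annual expense = $75,861 / 9 = $8,429.

$8,429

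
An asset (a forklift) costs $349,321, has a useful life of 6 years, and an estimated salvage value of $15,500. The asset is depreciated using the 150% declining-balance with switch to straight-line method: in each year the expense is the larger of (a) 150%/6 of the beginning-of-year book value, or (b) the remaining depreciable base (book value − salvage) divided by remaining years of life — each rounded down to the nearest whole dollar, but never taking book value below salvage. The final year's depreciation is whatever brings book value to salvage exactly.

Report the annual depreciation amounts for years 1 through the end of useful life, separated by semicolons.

$87,330; $65,497; $49,123; $43,957; $43,957; $43,957

Depreciable base = $349,321 − $15,500 = $333,821.
Year 1: DB = ⌊$349,321 × 150%/6⌋ = $87,330; SL = ⌊$333,821/6⌋ = $55,636 → take DB $87,330. Book value $261,991.
Year 2: DB = ⌊$261,991 × 150%/6⌋ = $65,497; SL = ⌊$246,491/5⌋ = $49,298 → take DB $65,497. Book value $196,494.
Year 3: DB = ⌊$196,494 × 150%/6⌋ = $49,123; SL = ⌊$180,994/4⌋ = $45,248 → take DB $49,123. Book value $147,371.
Year 4: DB = ⌊$147,371 × 150%/6⌋ = $36,842; SL = ⌊$131,871/3⌋ = $43,957 → take SL $43,957. Book value $103,414.
Year 5: DB = ⌊$103,414 × 150%/6⌋ = $25,853; SL = ⌊$87,914/2⌋ = $43,957 → take SL $43,957. Book value $59,457.
Year 6 (final): $59,457 − $15,500 = $43,957. Book value $15,500.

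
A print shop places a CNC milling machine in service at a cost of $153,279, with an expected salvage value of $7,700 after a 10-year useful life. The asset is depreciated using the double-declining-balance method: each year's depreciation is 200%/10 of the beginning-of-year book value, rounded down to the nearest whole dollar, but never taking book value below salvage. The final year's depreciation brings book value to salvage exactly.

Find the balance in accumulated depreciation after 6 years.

Depreciable base = $153,279 − $7,700 = $145,579.
Year 1: ⌊$153,279 × 200%/10⌋ = $30,655. Book value $122,624.
Year 2: ⌊$122,624 × 200%/10⌋ = $24,524. Book value $98,100.
Year 3: ⌊$98,100 × 200%/10⌋ = $19,620. Book value $78,480.
Year 4: ⌊$78,480 × 200%/10⌋ = $15,696. Book value $62,784.
Year 5: ⌊$62,784 × 200%/10⌋ = $12,556. Book value $50,228.
Year 6: ⌊$50,228 × 200%/10⌋ = $10,045. Book value $40,183.
Accumulated through year 6 = $153,279 − $40,183 = $113,096.

$113,096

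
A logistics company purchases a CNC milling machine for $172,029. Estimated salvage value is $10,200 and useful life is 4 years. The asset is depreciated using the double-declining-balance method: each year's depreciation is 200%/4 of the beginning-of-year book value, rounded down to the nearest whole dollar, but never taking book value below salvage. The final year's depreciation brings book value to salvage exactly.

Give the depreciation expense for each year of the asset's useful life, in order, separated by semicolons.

$86,014; $43,007; $21,504; $11,304

Depreciable base = $172,029 − $10,200 = $161,829.
Year 1: ⌊$172,029 × 200%/4⌋ = $86,014. Book value $86,015.
Year 2: ⌊$86,015 × 200%/4⌋ = $43,007. Book value $43,008.
Year 3: ⌊$43,008 × 200%/4⌋ = $21,504. Book value $21,504.
Year 4 (final): $21,504 − $10,200 = $11,304. Book value $10,200.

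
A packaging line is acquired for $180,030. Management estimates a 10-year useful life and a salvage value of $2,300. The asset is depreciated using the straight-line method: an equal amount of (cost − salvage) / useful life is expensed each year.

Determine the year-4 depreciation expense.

Depreciable base = $180,030 − $2,300 = $177,730.
Annual expense = $177,730 / 10 = $17,773.

$17,773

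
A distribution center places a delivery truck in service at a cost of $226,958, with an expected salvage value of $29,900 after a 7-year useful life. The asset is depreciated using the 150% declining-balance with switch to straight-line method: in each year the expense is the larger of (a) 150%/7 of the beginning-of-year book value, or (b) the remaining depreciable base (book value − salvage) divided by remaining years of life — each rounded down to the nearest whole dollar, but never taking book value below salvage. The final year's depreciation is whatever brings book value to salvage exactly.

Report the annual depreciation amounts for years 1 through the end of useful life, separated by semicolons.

$48,633; $38,212; $30,024; $23,590; $18,866; $18,866; $18,867

Depreciable base = $226,958 − $29,900 = $197,058.
Year 1: DB = ⌊$226,958 × 150%/7⌋ = $48,633; SL = ⌊$197,058/7⌋ = $28,151 → take DB $48,633. Book value $178,325.
Year 2: DB = ⌊$178,325 × 150%/7⌋ = $38,212; SL = ⌊$148,425/6⌋ = $24,737 → take DB $38,212. Book value $140,113.
Year 3: DB = ⌊$140,113 × 150%/7⌋ = $30,024; SL = ⌊$110,213/5⌋ = $22,042 → take DB $30,024. Book value $110,089.
Year 4: DB = ⌊$110,089 × 150%/7⌋ = $23,590; SL = ⌊$80,189/4⌋ = $20,047 → take DB $23,590. Book value $86,499.
Year 5: DB = ⌊$86,499 × 150%/7⌋ = $18,535; SL = ⌊$56,599/3⌋ = $18,866 → take SL $18,866. Book value $67,633.
Year 6: DB = ⌊$67,633 × 150%/7⌋ = $14,492; SL = ⌊$37,733/2⌋ = $18,866 → take SL $18,866. Book value $48,767.
Year 7 (final): $48,767 − $29,900 = $18,867. Book value $29,900.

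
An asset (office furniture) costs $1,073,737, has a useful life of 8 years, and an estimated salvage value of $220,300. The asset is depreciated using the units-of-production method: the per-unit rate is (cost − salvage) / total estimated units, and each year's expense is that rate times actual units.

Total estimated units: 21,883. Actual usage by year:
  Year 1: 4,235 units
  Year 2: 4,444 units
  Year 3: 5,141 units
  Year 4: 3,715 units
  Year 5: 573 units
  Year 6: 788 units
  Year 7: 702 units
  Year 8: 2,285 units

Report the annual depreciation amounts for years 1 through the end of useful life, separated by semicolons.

$165,165; $173,316; $200,499; $144,885; $22,347; $30,732; $27,378; $89,115

Depreciable base = $1,073,737 − $220,300 = $853,437.
Rate = $853,437 / 21,883 units = $39 per unit.
Year 1: 4,235 × $39 = $165,165. Book value $908,572.
Year 2: 4,444 × $39 = $173,316. Book value $735,256.
Year 3: 5,141 × $39 = $200,499. Book value $534,757.
Year 4: 3,715 × $39 = $144,885. Book value $389,872.
Year 5: 573 × $39 = $22,347. Book value $367,525.
Year 6: 788 × $39 = $30,732. Book value $336,793.
Year 7: 702 × $39 = $27,378. Book value $309,415.
Year 8: 2,285 × $39 = $89,115. Book value $220,300.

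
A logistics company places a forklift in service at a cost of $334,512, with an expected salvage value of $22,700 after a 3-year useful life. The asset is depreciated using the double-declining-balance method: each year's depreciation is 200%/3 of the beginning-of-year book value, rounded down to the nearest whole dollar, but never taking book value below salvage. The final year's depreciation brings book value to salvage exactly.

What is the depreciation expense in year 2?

Depreciable base = $334,512 − $22,700 = $311,812.
Year 1: ⌊$334,512 × 200%/3⌋ = $223,008. Book value $111,504.
Year 2: ⌊$111,504 × 200%/3⌋ = $74,336. Book value $37,168.

$74,336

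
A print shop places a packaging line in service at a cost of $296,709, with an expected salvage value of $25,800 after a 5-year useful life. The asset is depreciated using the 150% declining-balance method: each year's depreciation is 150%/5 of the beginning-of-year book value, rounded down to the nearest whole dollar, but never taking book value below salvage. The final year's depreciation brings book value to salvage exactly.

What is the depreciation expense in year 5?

$45,441

Depreciable base = $296,709 − $25,800 = $270,909.
Year 1: ⌊$296,709 × 150%/5⌋ = $89,012. Book value $207,697.
Year 2: ⌊$207,697 × 150%/5⌋ = $62,309. Book value $145,388.
Year 3: ⌊$145,388 × 150%/5⌋ = $43,616. Book value $101,772.
Year 4: ⌊$101,772 × 150%/5⌋ = $30,531. Book value $71,241.
Year 5 (final): $71,241 − $25,800 = $45,441. Book value $25,800.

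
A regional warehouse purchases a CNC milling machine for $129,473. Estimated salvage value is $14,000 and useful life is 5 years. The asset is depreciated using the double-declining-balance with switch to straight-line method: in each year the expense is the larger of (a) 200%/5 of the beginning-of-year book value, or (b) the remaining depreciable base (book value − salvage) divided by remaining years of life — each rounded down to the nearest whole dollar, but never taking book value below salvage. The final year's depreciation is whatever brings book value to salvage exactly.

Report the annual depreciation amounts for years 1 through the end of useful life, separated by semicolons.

Depreciable base = $129,473 − $14,000 = $115,473.
Year 1: DB = ⌊$129,473 × 200%/5⌋ = $51,789; SL = ⌊$115,473/5⌋ = $23,094 → take DB $51,789. Book value $77,684.
Year 2: DB = ⌊$77,684 × 200%/5⌋ = $31,073; SL = ⌊$63,684/4⌋ = $15,921 → take DB $31,073. Book value $46,611.
Year 3: DB = ⌊$46,611 × 200%/5⌋ = $18,644; SL = ⌊$32,611/3⌋ = $10,870 → take DB $18,644. Book value $27,967.
Year 4: DB = ⌊$27,967 × 200%/5⌋ = $11,186; SL = ⌊$13,967/2⌋ = $6,983 → take DB $11,186. Book value $16,781.
Year 5 (final): $16,781 − $14,000 = $2,781. Book value $14,000.

$51,789; $31,073; $18,644; $11,186; $2,781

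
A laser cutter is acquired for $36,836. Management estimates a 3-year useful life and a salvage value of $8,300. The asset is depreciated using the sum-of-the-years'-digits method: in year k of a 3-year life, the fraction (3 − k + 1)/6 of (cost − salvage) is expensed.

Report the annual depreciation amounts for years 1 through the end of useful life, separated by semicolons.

Depreciable base = $36,836 − $8,300 = $28,536.
Sum of the years' digits = 3+2+1 = 6.
Year 1: $28,536 × 3/6 = $14,268. Book value $22,568.
Year 2: $28,536 × 2/6 = $9,512. Book value $13,056.
Year 3: $28,536 × 1/6 = $4,756. Book value $8,300.

$14,268; $9,512; $4,756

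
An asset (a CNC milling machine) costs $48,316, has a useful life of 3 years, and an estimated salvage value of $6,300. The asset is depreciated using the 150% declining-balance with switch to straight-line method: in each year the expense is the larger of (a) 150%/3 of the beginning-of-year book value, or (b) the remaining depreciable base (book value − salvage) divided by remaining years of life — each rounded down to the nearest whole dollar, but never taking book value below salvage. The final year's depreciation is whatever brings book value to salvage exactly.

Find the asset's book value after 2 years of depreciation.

Depreciable base = $48,316 − $6,300 = $42,016.
Year 1: DB = ⌊$48,316 × 150%/3⌋ = $24,158; SL = ⌊$42,016/3⌋ = $14,005 → take DB $24,158. Book value $24,158.
Year 2: DB = ⌊$24,158 × 150%/3⌋ = $12,079; SL = ⌊$17,858/2⌋ = $8,929 → take DB $12,079. Book value $12,079.

$12,079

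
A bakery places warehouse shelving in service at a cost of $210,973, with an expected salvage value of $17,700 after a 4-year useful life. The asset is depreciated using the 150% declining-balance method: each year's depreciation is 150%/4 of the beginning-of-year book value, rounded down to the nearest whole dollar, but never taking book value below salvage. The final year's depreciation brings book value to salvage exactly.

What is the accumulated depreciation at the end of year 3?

Depreciable base = $210,973 − $17,700 = $193,273.
Year 1: ⌊$210,973 × 150%/4⌋ = $79,114. Book value $131,859.
Year 2: ⌊$131,859 × 150%/4⌋ = $49,447. Book value $82,412.
Year 3: ⌊$82,412 × 150%/4⌋ = $30,904. Book value $51,508.
Accumulated through year 3 = $210,973 − $51,508 = $159,465.

$159,465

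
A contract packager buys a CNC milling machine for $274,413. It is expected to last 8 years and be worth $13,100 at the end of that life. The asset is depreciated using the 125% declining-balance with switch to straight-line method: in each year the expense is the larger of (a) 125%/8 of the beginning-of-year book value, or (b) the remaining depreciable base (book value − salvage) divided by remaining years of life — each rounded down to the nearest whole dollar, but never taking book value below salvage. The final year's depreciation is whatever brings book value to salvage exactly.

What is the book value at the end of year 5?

$104,141

Depreciable base = $274,413 − $13,100 = $261,313.
Year 1: DB = ⌊$274,413 × 125%/8⌋ = $42,877; SL = ⌊$261,313/8⌋ = $32,664 → take DB $42,877. Book value $231,536.
Year 2: DB = ⌊$231,536 × 125%/8⌋ = $36,177; SL = ⌊$218,436/7⌋ = $31,205 → take DB $36,177. Book value $195,359.
Year 3: DB = ⌊$195,359 × 125%/8⌋ = $30,524; SL = ⌊$182,259/6⌋ = $30,376 → take DB $30,524. Book value $164,835.
Year 4: DB = ⌊$164,835 × 125%/8⌋ = $25,755; SL = ⌊$151,735/5⌋ = $30,347 → take SL $30,347. Book value $134,488.
Year 5: DB = ⌊$134,488 × 125%/8⌋ = $21,013; SL = ⌊$121,388/4⌋ = $30,347 → take SL $30,347. Book value $104,141.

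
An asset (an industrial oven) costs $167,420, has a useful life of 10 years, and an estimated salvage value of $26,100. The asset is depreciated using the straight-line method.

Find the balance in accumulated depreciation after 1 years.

$14,132

Depreciable base = $167,420 − $26,100 = $141,320.
Annual expense = $141,320 / 10 = $14,132.
End of year 1: book value $153,288.
Accumulated through year 1 = $167,420 − $153,288 = $14,132.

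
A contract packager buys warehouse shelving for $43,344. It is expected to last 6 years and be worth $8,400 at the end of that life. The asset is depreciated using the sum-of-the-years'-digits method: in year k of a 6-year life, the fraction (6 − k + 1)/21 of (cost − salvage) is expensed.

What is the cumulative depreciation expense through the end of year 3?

Depreciable base = $43,344 − $8,400 = $34,944.
Sum of the years' digits = 6+5+4+3+2+1 = 21.
Year 1: $34,944 × 6/21 = $9,984. Book value $33,360.
Year 2: $34,944 × 5/21 = $8,320. Book value $25,040.
Year 3: $34,944 × 4/21 = $6,656. Book value $18,384.
Accumulated through year 3 = $43,344 − $18,384 = $24,960.

$24,960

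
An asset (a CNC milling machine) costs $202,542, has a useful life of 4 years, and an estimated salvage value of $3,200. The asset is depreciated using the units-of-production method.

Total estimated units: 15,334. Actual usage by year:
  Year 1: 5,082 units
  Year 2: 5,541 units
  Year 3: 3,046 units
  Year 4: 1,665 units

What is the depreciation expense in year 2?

$72,033

Depreciable base = $202,542 − $3,200 = $199,342.
Rate = $199,342 / 15,334 units = $13 per unit.
Year 1: 5,082 × $13 = $66,066. Book value $136,476.
Year 2: 5,541 × $13 = $72,033. Book value $64,443.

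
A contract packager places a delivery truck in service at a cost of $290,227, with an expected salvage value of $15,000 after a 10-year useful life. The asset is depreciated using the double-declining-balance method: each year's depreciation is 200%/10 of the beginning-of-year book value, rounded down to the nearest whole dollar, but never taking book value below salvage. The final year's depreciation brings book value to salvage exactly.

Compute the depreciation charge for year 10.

$23,956

Depreciable base = $290,227 − $15,000 = $275,227.
Year 1: ⌊$290,227 × 200%/10⌋ = $58,045. Book value $232,182.
Year 2: ⌊$232,182 × 200%/10⌋ = $46,436. Book value $185,746.
Year 3: ⌊$185,746 × 200%/10⌋ = $37,149. Book value $148,597.
Year 4: ⌊$148,597 × 200%/10⌋ = $29,719. Book value $118,878.
Year 5: ⌊$118,878 × 200%/10⌋ = $23,775. Book value $95,103.
Year 6: ⌊$95,103 × 200%/10⌋ = $19,020. Book value $76,083.
Year 7: ⌊$76,083 × 200%/10⌋ = $15,216. Book value $60,867.
Year 8: ⌊$60,867 × 200%/10⌋ = $12,173. Book value $48,694.
Year 9: ⌊$48,694 × 200%/10⌋ = $9,738. Book value $38,956.
Year 10 (final): $38,956 − $15,000 = $23,956. Book value $15,000.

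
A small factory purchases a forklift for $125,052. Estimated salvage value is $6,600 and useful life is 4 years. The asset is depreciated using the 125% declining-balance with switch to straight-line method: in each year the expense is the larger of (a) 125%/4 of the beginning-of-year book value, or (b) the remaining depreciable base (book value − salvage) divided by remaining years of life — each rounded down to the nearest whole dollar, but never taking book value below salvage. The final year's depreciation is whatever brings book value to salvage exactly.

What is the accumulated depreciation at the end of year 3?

Depreciable base = $125,052 − $6,600 = $118,452.
Year 1: DB = ⌊$125,052 × 125%/4⌋ = $39,078; SL = ⌊$118,452/4⌋ = $29,613 → take DB $39,078. Book value $85,974.
Year 2: DB = ⌊$85,974 × 125%/4⌋ = $26,866; SL = ⌊$79,374/3⌋ = $26,458 → take DB $26,866. Book value $59,108.
Year 3: DB = ⌊$59,108 × 125%/4⌋ = $18,471; SL = ⌊$52,508/2⌋ = $26,254 → take SL $26,254. Book value $32,854.
Accumulated through year 3 = $125,052 − $32,854 = $92,198.

$92,198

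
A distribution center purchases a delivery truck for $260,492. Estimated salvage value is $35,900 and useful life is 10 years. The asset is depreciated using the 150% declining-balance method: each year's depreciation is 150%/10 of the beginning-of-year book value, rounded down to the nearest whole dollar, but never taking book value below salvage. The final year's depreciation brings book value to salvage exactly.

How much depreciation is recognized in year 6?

Depreciable base = $260,492 − $35,900 = $224,592.
Year 1: ⌊$260,492 × 150%/10⌋ = $39,073. Book value $221,419.
Year 2: ⌊$221,419 × 150%/10⌋ = $33,212. Book value $188,207.
Year 3: ⌊$188,207 × 150%/10⌋ = $28,231. Book value $159,976.
Year 4: ⌊$159,976 × 150%/10⌋ = $23,996. Book value $135,980.
Year 5: ⌊$135,980 × 150%/10⌋ = $20,397. Book value $115,583.
Year 6: ⌊$115,583 × 150%/10⌋ = $17,337. Book value $98,246.

$17,337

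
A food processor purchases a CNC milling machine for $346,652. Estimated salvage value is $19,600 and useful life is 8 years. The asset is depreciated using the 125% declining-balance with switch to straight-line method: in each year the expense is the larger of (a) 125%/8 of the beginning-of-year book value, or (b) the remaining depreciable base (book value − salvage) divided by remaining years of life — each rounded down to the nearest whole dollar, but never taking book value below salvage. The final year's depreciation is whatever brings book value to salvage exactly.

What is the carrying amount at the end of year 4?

$170,502

Depreciable base = $346,652 − $19,600 = $327,052.
Year 1: DB = ⌊$346,652 × 125%/8⌋ = $54,164; SL = ⌊$327,052/8⌋ = $40,881 → take DB $54,164. Book value $292,488.
Year 2: DB = ⌊$292,488 × 125%/8⌋ = $45,701; SL = ⌊$272,888/7⌋ = $38,984 → take DB $45,701. Book value $246,787.
Year 3: DB = ⌊$246,787 × 125%/8⌋ = $38,560; SL = ⌊$227,187/6⌋ = $37,864 → take DB $38,560. Book value $208,227.
Year 4: DB = ⌊$208,227 × 125%/8⌋ = $32,535; SL = ⌊$188,627/5⌋ = $37,725 → take SL $37,725. Book value $170,502.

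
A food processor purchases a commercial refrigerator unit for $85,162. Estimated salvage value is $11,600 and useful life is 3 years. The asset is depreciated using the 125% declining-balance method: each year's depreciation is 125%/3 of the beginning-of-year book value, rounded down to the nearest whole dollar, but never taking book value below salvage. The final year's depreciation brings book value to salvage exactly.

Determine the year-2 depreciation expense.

Depreciable base = $85,162 − $11,600 = $73,562.
Year 1: ⌊$85,162 × 125%/3⌋ = $35,484. Book value $49,678.
Year 2: ⌊$49,678 × 125%/3⌋ = $20,699. Book value $28,979.

$20,699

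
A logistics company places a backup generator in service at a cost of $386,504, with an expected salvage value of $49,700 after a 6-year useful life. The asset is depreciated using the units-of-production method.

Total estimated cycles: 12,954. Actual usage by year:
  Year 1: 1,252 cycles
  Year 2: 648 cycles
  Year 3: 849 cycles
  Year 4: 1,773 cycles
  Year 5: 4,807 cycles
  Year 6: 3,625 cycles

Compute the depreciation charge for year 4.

Depreciable base = $386,504 − $49,700 = $336,804.
Rate = $336,804 / 12,954 cycles = $26 per cycle.
Year 1: 1,252 × $26 = $32,552. Book value $353,952.
Year 2: 648 × $26 = $16,848. Book value $337,104.
Year 3: 849 × $26 = $22,074. Book value $315,030.
Year 4: 1,773 × $26 = $46,098. Book value $268,932.

$46,098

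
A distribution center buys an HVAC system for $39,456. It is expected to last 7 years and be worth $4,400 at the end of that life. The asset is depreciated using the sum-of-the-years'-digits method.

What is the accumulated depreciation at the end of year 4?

$27,544

Depreciable base = $39,456 − $4,400 = $35,056.
Sum of the years' digits = 7+6+5+4+3+2+1 = 28.
Year 1: $35,056 × 7/28 = $8,764. Book value $30,692.
Year 2: $35,056 × 6/28 = $7,512. Book value $23,180.
Year 3: $35,056 × 5/28 = $6,260. Book value $16,920.
Year 4: $35,056 × 4/28 = $5,008. Book value $11,912.
Accumulated through year 4 = $39,456 − $11,912 = $27,544.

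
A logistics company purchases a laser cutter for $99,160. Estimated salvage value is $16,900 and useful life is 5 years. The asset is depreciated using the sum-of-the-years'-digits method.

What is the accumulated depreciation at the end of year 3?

Depreciable base = $99,160 − $16,900 = $82,260.
Sum of the years' digits = 5+4+3+2+1 = 15.
Year 1: $82,260 × 5/15 = $27,420. Book value $71,740.
Year 2: $82,260 × 4/15 = $21,936. Book value $49,804.
Year 3: $82,260 × 3/15 = $16,452. Book value $33,352.
Accumulated through year 3 = $99,160 − $33,352 = $65,808.

$65,808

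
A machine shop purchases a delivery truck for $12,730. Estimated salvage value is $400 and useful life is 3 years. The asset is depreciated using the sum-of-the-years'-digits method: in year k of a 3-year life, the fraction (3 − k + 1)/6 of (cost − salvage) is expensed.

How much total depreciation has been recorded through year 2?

$10,275

Depreciable base = $12,730 − $400 = $12,330.
Sum of the years' digits = 3+2+1 = 6.
Year 1: $12,330 × 3/6 = $6,165. Book value $6,565.
Year 2: $12,330 × 2/6 = $4,110. Book value $2,455.
Accumulated through year 2 = $12,730 − $2,455 = $10,275.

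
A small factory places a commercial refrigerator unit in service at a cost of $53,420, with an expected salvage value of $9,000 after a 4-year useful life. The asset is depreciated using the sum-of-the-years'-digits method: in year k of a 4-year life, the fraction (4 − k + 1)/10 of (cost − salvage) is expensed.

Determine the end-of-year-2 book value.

$22,326

Depreciable base = $53,420 − $9,000 = $44,420.
Sum of the years' digits = 4+3+2+1 = 10.
Year 1: $44,420 × 4/10 = $17,768. Book value $35,652.
Year 2: $44,420 × 3/10 = $13,326. Book value $22,326.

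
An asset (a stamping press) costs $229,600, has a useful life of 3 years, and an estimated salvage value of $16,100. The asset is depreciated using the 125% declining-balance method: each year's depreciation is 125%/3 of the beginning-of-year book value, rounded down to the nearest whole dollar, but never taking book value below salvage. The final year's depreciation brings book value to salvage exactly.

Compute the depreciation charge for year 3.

$62,029

Depreciable base = $229,600 − $16,100 = $213,500.
Year 1: ⌊$229,600 × 125%/3⌋ = $95,666. Book value $133,934.
Year 2: ⌊$133,934 × 125%/3⌋ = $55,805. Book value $78,129.
Year 3 (final): $78,129 − $16,100 = $62,029. Book value $16,100.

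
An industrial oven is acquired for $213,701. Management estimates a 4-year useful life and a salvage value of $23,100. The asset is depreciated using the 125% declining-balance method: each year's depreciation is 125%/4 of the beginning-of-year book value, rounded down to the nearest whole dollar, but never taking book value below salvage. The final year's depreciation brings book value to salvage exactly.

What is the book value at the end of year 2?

$101,008

Depreciable base = $213,701 − $23,100 = $190,601.
Year 1: ⌊$213,701 × 125%/4⌋ = $66,781. Book value $146,920.
Year 2: ⌊$146,920 × 125%/4⌋ = $45,912. Book value $101,008.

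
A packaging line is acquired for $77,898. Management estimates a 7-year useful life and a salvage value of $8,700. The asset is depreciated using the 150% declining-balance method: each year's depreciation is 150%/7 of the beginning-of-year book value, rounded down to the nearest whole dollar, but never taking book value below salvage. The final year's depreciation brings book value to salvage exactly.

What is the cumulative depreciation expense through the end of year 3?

Depreciable base = $77,898 − $8,700 = $69,198.
Year 1: ⌊$77,898 × 150%/7⌋ = $16,692. Book value $61,206.
Year 2: ⌊$61,206 × 150%/7⌋ = $13,115. Book value $48,091.
Year 3: ⌊$48,091 × 150%/7⌋ = $10,305. Book value $37,786.
Accumulated through year 3 = $77,898 − $37,786 = $40,112.

$40,112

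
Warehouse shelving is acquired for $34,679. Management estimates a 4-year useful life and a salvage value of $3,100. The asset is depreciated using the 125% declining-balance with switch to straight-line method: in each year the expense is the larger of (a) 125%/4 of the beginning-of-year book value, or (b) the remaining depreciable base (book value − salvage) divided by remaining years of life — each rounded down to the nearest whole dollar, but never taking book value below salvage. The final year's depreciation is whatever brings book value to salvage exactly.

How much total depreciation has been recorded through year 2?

$18,287

Depreciable base = $34,679 − $3,100 = $31,579.
Year 1: DB = ⌊$34,679 × 125%/4⌋ = $10,837; SL = ⌊$31,579/4⌋ = $7,894 → take DB $10,837. Book value $23,842.
Year 2: DB = ⌊$23,842 × 125%/4⌋ = $7,450; SL = ⌊$20,742/3⌋ = $6,914 → take DB $7,450. Book value $16,392.
Accumulated through year 2 = $34,679 − $16,392 = $18,287.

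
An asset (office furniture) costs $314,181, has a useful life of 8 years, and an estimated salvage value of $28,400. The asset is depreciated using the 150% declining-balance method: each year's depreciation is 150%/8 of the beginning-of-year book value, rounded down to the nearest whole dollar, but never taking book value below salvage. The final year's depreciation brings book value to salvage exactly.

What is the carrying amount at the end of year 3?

Depreciable base = $314,181 − $28,400 = $285,781.
Year 1: ⌊$314,181 × 150%/8⌋ = $58,908. Book value $255,273.
Year 2: ⌊$255,273 × 150%/8⌋ = $47,863. Book value $207,410.
Year 3: ⌊$207,410 × 150%/8⌋ = $38,889. Book value $168,521.

$168,521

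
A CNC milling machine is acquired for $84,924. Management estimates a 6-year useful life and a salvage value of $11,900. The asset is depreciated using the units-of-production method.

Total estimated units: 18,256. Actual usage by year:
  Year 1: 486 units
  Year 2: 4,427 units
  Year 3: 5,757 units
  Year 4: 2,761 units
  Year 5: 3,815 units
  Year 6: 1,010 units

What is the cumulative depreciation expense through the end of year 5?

$68,984

Depreciable base = $84,924 − $11,900 = $73,024.
Rate = $73,024 / 18,256 units = $4 per unit.
Year 1: 486 × $4 = $1,944. Book value $82,980.
Year 2: 4,427 × $4 = $17,708. Book value $65,272.
Year 3: 5,757 × $4 = $23,028. Book value $42,244.
Year 4: 2,761 × $4 = $11,044. Book value $31,200.
Year 5: 3,815 × $4 = $15,260. Book value $15,940.
Accumulated through year 5 = $84,924 − $15,940 = $68,984.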